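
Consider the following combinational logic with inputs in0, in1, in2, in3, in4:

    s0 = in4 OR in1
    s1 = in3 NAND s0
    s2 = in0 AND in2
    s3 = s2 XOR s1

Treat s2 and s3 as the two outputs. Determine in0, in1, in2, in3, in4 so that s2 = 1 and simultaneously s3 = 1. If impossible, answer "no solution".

Check with in0=1, in1=1, in2=1, in3=1, in4=1:
s0 = in4 OR in1 = 1 OR 1 = 1
s1 = in3 NAND s0 = 1 NAND 1 = 0
s2 = in0 AND in2 = 1 AND 1 = 1
s3 = s2 XOR s1 = 1 XOR 0 = 1
So s2 = 1 and s3 = 1.

in0=1, in1=1, in2=1, in3=1, in4=1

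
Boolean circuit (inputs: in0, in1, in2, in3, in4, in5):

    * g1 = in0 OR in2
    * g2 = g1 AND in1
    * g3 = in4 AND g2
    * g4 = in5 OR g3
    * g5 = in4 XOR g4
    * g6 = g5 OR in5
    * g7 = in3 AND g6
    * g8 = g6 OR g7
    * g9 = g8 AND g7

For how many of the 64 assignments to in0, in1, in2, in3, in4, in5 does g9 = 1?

21

g9 = g8 AND g7 must be 1, so both g8 = 1 and g7 = 1.
Enumerating the 64 input combinations, 21 give g9 = 1 and 43 give g9 = 0.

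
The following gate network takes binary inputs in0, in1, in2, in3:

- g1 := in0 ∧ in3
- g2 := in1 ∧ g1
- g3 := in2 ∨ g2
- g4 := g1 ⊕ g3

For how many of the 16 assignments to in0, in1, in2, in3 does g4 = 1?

7

g4 = g1 ⊕ g3 must be 1, so g1 and g3 differ.
Enumerating the 16 input combinations, 7 give g4 = 1 and 9 give g4 = 0.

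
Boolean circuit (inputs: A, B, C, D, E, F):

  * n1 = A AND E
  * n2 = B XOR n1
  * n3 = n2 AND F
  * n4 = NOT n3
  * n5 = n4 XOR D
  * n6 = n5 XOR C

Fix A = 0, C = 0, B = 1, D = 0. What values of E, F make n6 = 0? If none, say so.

n6 = n5 XOR C must be 0, so n5 and C are equal.
Check with A = 0, C = 0, B = 1, D = 0 and E=0, F=1:
n1 = A AND E = 0 AND 0 = 0
n2 = B XOR n1 = 1 XOR 0 = 1
n3 = n2 AND F = 1 AND 1 = 1
n4 = NOT n3 = NOT 1 = 0
n5 = n4 XOR D = 0 XOR 0 = 0
n6 = n5 XOR C = 0 XOR 0 = 0
So n6 = 0.

E=0 F=1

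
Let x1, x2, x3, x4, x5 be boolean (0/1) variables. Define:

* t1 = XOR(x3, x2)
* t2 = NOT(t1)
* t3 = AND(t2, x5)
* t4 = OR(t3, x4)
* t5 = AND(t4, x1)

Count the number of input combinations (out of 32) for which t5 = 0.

22

t5 = AND(t4, x1) must be 0, so at least one of t4, x1 is 0.
Enumerating the 32 input combinations, 22 give t5 = 0 and 10 give t5 = 1.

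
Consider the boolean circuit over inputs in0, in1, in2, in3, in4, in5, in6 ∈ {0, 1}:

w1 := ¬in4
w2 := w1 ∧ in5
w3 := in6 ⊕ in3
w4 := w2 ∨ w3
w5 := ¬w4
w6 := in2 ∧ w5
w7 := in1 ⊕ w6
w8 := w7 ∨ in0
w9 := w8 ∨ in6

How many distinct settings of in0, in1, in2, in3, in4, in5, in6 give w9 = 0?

w9 = w8 ∨ in6 must be 0, so both w8 = 0 and in6 = 0.
w8 = w7 ∨ in0 must be 0, so both w7 = 0 and in0 = 0.
w7 = in1 ⊕ w6 must be 0, so in1 and w6 are equal.
Enumerating the 128 input combinations, 16 give w9 = 0 and 112 give w9 = 1.

16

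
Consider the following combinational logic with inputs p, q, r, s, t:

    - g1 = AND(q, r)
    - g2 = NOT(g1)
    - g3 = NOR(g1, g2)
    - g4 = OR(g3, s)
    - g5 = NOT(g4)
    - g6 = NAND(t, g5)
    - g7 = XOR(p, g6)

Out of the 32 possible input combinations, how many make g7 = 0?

16

g7 = XOR(p, g6) must be 0, so p and g6 are equal.
Enumerating the 32 input combinations, 16 give g7 = 0 and 16 give g7 = 1.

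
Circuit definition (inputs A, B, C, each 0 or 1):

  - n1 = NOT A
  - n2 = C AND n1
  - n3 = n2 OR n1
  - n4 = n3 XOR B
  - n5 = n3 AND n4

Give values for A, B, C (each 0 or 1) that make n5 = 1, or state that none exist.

Check with A=0, B=0, C=1:
n1 = NOT A = NOT 0 = 1
n2 = C AND n1 = 1 AND 1 = 1
n3 = n2 OR n1 = 1 OR 1 = 1
n4 = n3 XOR B = 1 XOR 0 = 1
n5 = n3 AND n4 = 1 AND 1 = 1
So n5 = 1 as required.

A=0, B=0, C=1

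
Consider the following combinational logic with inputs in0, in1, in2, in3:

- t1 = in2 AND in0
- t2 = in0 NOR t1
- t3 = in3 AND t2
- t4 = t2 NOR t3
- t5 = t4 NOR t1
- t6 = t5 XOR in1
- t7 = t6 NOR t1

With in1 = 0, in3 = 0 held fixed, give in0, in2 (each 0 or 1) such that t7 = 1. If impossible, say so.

Check with in1 = 0, in3 = 0 and in0=1, in2=0:
t1 = in2 AND in0 = 0 AND 1 = 0
t2 = in0 NOR t1 = 1 NOR 0 = 0
t3 = in3 AND t2 = 0 AND 0 = 0
t4 = t2 NOR t3 = 0 NOR 0 = 1
t5 = t4 NOR t1 = 1 NOR 0 = 0
t6 = t5 XOR in1 = 0 XOR 0 = 0
t7 = t6 NOR t1 = 0 NOR 0 = 1
So t7 = 1.

in0=1, in2=0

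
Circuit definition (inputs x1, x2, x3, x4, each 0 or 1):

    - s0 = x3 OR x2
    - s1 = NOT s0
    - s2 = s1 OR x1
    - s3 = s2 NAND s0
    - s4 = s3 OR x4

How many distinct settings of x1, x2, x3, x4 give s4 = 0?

3

s4 = s3 OR x4 must be 0, so both s3 = 0 and x4 = 0.
Enumerating the 16 input combinations, 3 give s4 = 0 and 13 give s4 = 1.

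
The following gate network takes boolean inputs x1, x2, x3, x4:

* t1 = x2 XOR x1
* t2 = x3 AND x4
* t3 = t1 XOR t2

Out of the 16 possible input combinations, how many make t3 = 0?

t3 = t1 XOR t2 must be 0, so t1 and t2 are equal.
Enumerating the 16 input combinations, 8 give t3 = 0 and 8 give t3 = 1.

8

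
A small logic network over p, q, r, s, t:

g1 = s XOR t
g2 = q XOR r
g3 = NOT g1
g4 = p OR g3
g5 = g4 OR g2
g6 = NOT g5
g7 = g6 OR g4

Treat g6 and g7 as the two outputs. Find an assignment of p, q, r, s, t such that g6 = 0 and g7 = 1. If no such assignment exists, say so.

Check with p=1, q=0, r=1, s=0, t=0:
g1 = s XOR t = 0 XOR 0 = 0
g2 = q XOR r = 0 XOR 1 = 1
g3 = NOT g1 = NOT 0 = 1
g4 = p OR g3 = 1 OR 1 = 1
g5 = g4 OR g2 = 1 OR 1 = 1
g6 = NOT g5 = NOT 1 = 0
g7 = g6 OR g4 = 0 OR 1 = 1
So g6 = 0 and g7 = 1.

p=1, q=0, r=1, s=0, t=0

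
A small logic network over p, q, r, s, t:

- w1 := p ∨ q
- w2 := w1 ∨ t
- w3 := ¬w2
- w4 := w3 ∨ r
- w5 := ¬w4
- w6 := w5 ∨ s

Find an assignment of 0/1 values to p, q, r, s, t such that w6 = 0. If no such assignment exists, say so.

p=0, q=0, r=1, s=0, t=0

w6 = w5 ∨ s must be 0, so both w5 = 0 and s = 0.
w5 = ¬w4 must be 0, so w4 = 1.
Check with p=0, q=0, r=1, s=0, t=0:
w1 = p ∨ q = 0 ∨ 0 = 0
w2 = w1 ∨ t = 0 ∨ 0 = 0
w3 = ¬w2 = ¬0 = 1
w4 = w3 ∨ r = 1 ∨ 1 = 1
w5 = ¬w4 = ¬1 = 0
w6 = w5 ∨ s = 0 ∨ 0 = 0
So w6 = 0 as required.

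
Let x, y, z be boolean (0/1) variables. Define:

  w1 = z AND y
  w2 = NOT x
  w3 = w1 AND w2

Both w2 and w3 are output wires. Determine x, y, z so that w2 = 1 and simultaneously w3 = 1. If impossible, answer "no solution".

Check with x=0 y=1 z=1:
w1 = z AND y = 1 AND 1 = 1
w2 = NOT x = NOT 0 = 1
w3 = w1 AND w2 = 1 AND 1 = 1
So w2 = 1 and w3 = 1.

x=0 y=1 z=1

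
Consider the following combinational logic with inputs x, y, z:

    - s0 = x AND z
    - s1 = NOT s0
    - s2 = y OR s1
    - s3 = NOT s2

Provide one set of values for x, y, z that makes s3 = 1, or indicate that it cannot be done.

Check with x=1 y=0 z=1:
s0 = x AND z = 1 AND 1 = 1
s1 = NOT s0 = NOT 1 = 0
s2 = y OR s1 = 0 OR 0 = 0
s3 = NOT s2 = NOT 0 = 1
So s3 = 1 as required.

x=1 y=0 z=1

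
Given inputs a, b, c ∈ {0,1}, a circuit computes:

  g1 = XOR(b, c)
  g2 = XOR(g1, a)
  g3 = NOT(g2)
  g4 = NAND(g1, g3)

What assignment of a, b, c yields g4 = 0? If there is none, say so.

g4 = NAND(g1, g3) must be 0, so both g1 = 1 and g3 = 1.
g1 = XOR(b, c) must be 1, so b and c differ.
Check with a=1, b=0, c=1:
g1 = XOR(b, c) = XOR(0, 1) = 1
g2 = XOR(g1, a) = XOR(1, 1) = 0
g3 = NOT(g2) = NOT 0 = 1
g4 = NAND(g1, g3) = NAND(1, 1) = 0
So g4 = 0 as required.

a=1, b=0, c=1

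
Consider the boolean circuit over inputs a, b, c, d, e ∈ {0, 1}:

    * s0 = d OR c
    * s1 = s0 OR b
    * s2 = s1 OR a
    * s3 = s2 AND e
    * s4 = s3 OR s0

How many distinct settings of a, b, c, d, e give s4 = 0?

5

s4 = s3 OR s0 must be 0, so both s3 = 0 and s0 = 0.
Enumerating the 32 input combinations, 5 give s4 = 0 and 27 give s4 = 1.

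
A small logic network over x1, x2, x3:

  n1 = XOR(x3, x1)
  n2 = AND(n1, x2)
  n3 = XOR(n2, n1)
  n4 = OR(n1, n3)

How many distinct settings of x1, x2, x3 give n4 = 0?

4

n4 = OR(n1, n3) must be 0, so both n1 = 0 and n3 = 0.
n1 = XOR(x3, x1) must be 0, so x3 and x1 are equal.
Satisfying assignments:
  x1=0, x2=0, x3=0
  x1=0, x2=1, x3=0
  x1=1, x2=0, x3=1
  x1=1, x2=1, x3=1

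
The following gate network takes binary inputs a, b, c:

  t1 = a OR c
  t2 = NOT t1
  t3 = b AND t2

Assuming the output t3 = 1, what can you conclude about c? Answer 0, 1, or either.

t3 = b AND t2 must be 1, so both b = 1 and t2 = 1.
t2 = NOT t1 must be 1, so t1 = 0.
Every assignment with t3 = 1 has c = 0; there are 1 such assignment(s).
  a=0, b=1, c=0

0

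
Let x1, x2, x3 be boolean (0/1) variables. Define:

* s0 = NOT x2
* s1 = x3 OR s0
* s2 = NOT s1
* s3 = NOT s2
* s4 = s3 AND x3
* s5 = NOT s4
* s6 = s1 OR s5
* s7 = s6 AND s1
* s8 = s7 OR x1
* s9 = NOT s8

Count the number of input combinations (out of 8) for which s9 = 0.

7

s9 = NOT s8 must be 0, so s8 = 1.
s8 = s7 OR x1 must be 1, so at least one of s7, x1 is 1.
Enumerating the 8 input combinations, 7 give s9 = 0 and 1 give s9 = 1.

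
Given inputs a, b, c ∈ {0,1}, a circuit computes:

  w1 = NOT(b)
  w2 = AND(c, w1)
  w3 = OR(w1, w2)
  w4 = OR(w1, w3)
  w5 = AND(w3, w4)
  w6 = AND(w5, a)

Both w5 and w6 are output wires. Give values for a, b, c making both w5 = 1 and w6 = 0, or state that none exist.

Check with a=0, b=0, c=1:
w1 = NOT(b) = NOT 0 = 1
w2 = AND(c, w1) = AND(1, 1) = 1
w3 = OR(w1, w2) = OR(1, 1) = 1
w4 = OR(w1, w3) = OR(1, 1) = 1
w5 = AND(w3, w4) = AND(1, 1) = 1
w6 = AND(w5, a) = AND(1, 0) = 0
So w5 = 1 and w6 = 0.

a=0, b=0, c=1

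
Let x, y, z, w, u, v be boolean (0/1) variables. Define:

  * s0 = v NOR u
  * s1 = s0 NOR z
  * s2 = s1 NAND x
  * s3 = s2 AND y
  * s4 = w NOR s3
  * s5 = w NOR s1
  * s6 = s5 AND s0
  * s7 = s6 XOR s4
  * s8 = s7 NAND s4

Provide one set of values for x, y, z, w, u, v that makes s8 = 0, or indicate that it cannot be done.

Check with x=0, y=0, z=1, w=0, u=1, v=0:
s0 = v NOR u = 0 NOR 1 = 0
s1 = s0 NOR z = 0 NOR 1 = 0
s2 = s1 NAND x = 0 NAND 0 = 1
s3 = s2 AND y = 1 AND 0 = 0
s4 = w NOR s3 = 0 NOR 0 = 1
s5 = w NOR s1 = 0 NOR 0 = 1
s6 = s5 AND s0 = 1 AND 0 = 0
s7 = s6 XOR s4 = 0 XOR 1 = 1
s8 = s7 NAND s4 = 1 NAND 1 = 0
So s8 = 0 as required.

x=0, y=0, z=1, w=0, u=1, v=0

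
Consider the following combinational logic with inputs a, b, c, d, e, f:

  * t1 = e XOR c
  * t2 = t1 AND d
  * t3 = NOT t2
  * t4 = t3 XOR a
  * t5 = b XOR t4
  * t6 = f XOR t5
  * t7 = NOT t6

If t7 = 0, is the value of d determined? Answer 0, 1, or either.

Both values of d occur among assignments with t7 = 0:
  d=0: a=0, b=0, c=0, d=0, e=0, f=0
  d=1: a=0, b=0, c=0, d=1, e=0, f=0

either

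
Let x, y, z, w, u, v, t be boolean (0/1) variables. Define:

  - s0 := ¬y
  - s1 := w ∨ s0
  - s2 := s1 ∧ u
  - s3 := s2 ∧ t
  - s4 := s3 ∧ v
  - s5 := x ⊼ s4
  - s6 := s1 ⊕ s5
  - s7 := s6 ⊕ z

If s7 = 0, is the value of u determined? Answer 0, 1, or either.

either

Both values of u occur among assignments with s7 = 0:
  u=0: x=0, y=0, z=0, w=0, u=0, v=0, t=0
  u=1: x=0, y=0, z=0, w=0, u=1, v=0, t=0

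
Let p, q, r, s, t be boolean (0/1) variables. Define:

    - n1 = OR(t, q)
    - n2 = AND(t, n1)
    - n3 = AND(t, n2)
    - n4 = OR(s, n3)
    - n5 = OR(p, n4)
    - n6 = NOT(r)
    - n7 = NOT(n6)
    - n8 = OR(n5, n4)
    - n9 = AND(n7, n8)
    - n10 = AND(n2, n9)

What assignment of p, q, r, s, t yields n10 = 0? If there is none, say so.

n10 = AND(n2, n9) must be 0, so at least one of n2, n9 is 0.
Check with p=0, q=1, r=1, s=1, t=0:
n1 = OR(t, q) = OR(0, 1) = 1
n2 = AND(t, n1) = AND(0, 1) = 0
n3 = AND(t, n2) = AND(0, 0) = 0
n4 = OR(s, n3) = OR(1, 0) = 1
n5 = OR(p, n4) = OR(0, 1) = 1
n6 = NOT(r) = NOT 1 = 0
n7 = NOT(n6) = NOT 0 = 1
n8 = OR(n5, n4) = OR(1, 1) = 1
n9 = AND(n7, n8) = AND(1, 1) = 1
n10 = AND(n2, n9) = AND(0, 1) = 0
So n10 = 0 as required.

p=0, q=1, r=1, s=1, t=0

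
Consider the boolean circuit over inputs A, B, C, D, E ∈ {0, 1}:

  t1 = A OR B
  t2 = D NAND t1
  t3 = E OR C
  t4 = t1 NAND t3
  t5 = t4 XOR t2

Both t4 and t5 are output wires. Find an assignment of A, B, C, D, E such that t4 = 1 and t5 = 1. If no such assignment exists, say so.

Check with A=1, B=0, C=0, D=1, E=0:
t1 = A OR B = 1 OR 0 = 1
t2 = D NAND t1 = 1 NAND 1 = 0
t3 = E OR C = 0 OR 0 = 0
t4 = t1 NAND t3 = 1 NAND 0 = 1
t5 = t4 XOR t2 = 1 XOR 0 = 1
So t4 = 1 and t5 = 1.

A=1, B=0, C=0, D=1, E=0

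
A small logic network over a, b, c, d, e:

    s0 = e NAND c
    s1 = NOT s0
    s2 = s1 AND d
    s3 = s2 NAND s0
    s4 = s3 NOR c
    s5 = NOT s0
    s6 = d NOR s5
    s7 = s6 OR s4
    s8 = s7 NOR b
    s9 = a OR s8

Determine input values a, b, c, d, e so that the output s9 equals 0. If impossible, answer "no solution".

a=0 b=1 c=1 d=1 e=1

s9 = a OR s8 must be 0, so both a = 0 and s8 = 0.
Check with a=0 b=1 c=1 d=1 e=1:
s0 = e NAND c = 1 NAND 1 = 0
s1 = NOT s0 = NOT 0 = 1
s2 = s1 AND d = 1 AND 1 = 1
s3 = s2 NAND s0 = 1 NAND 0 = 1
s4 = s3 NOR c = 1 NOR 1 = 0
s5 = NOT s0 = NOT 0 = 1
s6 = d NOR s5 = 1 NOR 1 = 0
s7 = s6 OR s4 = 0 OR 0 = 0
s8 = s7 NOR b = 0 NOR 1 = 0
s9 = a OR s8 = 0 OR 0 = 0
So s9 = 0 as required.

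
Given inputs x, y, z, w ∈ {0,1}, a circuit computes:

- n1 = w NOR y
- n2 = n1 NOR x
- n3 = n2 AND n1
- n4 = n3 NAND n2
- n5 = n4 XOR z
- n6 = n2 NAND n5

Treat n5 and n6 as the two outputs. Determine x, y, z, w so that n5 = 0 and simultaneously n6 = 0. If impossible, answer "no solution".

Across all 16 input combinations, none give both n5 = 0 and n6 = 0.

no solution exists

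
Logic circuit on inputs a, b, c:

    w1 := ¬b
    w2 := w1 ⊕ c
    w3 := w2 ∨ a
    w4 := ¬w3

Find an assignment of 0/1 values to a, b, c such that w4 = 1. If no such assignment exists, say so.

a=0, b=0, c=1

Check with a=0, b=0, c=1:
w1 = ¬b = ¬0 = 1
w2 = w1 ⊕ c = 1 ⊕ 1 = 0
w3 = w2 ∨ a = 0 ∨ 0 = 0
w4 = ¬w3 = ¬0 = 1
So w4 = 1 as required.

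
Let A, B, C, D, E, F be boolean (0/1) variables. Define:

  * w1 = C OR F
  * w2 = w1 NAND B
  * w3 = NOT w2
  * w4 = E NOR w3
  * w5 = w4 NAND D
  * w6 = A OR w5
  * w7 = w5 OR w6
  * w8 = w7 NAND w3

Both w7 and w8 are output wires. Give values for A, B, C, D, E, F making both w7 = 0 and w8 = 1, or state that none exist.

A=0, B=0, C=1, D=1, E=0, F=0

Check with A=0, B=0, C=1, D=1, E=0, F=0:
w1 = C OR F = 1 OR 0 = 1
w2 = w1 NAND B = 1 NAND 0 = 1
w3 = NOT w2 = NOT 1 = 0
w4 = E NOR w3 = 0 NOR 0 = 1
w5 = w4 NAND D = 1 NAND 1 = 0
w6 = A OR w5 = 0 OR 0 = 0
w7 = w5 OR w6 = 0 OR 0 = 0
w8 = w7 NAND w3 = 0 NAND 0 = 1
So w7 = 0 and w8 = 1.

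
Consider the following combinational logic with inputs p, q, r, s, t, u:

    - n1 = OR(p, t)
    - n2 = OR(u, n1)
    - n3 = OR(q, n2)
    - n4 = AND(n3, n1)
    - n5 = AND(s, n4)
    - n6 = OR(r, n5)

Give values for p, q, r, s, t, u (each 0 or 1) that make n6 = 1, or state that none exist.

n6 = OR(r, n5) must be 1, so at least one of r, n5 is 1.
Check with p=1, q=0, r=1, s=1, t=1, u=1:
n1 = OR(p, t) = OR(1, 1) = 1
n2 = OR(u, n1) = OR(1, 1) = 1
n3 = OR(q, n2) = OR(0, 1) = 1
n4 = AND(n3, n1) = AND(1, 1) = 1
n5 = AND(s, n4) = AND(1, 1) = 1
n6 = OR(r, n5) = OR(1, 1) = 1
So n6 = 1 as required.

p=1, q=0, r=1, s=1, t=1, u=1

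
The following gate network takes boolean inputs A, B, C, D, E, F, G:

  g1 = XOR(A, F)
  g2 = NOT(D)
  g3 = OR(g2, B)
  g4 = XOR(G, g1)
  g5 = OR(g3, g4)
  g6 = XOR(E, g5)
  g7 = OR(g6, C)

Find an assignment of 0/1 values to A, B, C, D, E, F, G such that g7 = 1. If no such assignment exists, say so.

A=0, B=0, C=1, D=0, E=0, F=1, G=0

Check with A=0, B=0, C=1, D=0, E=0, F=1, G=0:
g1 = XOR(A, F) = XOR(0, 1) = 1
g2 = NOT(D) = NOT 0 = 1
g3 = OR(g2, B) = OR(1, 0) = 1
g4 = XOR(G, g1) = XOR(0, 1) = 1
g5 = OR(g3, g4) = OR(1, 1) = 1
g6 = XOR(E, g5) = XOR(0, 1) = 1
g7 = OR(g6, C) = OR(1, 1) = 1
So g7 = 1 as required.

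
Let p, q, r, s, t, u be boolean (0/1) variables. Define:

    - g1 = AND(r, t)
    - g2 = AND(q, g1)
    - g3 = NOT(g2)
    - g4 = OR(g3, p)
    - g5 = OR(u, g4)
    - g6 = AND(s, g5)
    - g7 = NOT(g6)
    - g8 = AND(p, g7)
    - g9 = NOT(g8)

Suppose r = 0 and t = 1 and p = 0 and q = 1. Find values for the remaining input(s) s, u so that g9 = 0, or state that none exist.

With r = 0 and t = 1 and p = 0 and q = 1 fixed, none of the 4 settings of s, u give g9 = 0.
For example, with s=1, u=1:
g1 = AND(r, t) = AND(0, 1) = 0
g2 = AND(q, g1) = AND(1, 0) = 0
g3 = NOT(g2) = NOT 0 = 1
g4 = OR(g3, p) = OR(1, 0) = 1
g5 = OR(u, g4) = OR(1, 1) = 1
g6 = AND(s, g5) = AND(1, 1) = 1
g7 = NOT(g6) = NOT 1 = 0
g8 = AND(p, g7) = AND(0, 0) = 0
g9 = NOT(g8) = NOT 0 = 1
giving g9 = 1 ≠ 0.

no solution exists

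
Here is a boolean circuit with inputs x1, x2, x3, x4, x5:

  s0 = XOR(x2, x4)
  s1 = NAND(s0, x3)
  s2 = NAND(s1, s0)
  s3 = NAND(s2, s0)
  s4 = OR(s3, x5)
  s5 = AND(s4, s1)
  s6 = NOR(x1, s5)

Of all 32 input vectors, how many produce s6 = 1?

s6 = NOR(x1, s5) must be 1, so both x1 = 0 and s5 = 0.
Enumerating the 32 input combinations, 4 give s6 = 1 and 28 give s6 = 0.

4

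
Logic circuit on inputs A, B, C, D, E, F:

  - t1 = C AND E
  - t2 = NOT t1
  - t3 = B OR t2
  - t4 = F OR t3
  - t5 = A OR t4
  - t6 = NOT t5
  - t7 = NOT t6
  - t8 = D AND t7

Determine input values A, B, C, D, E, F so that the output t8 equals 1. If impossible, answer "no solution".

A=0 B=0 C=0 D=1 E=0 F=1

t8 = D AND t7 must be 1, so both D = 1 and t7 = 1.
t7 = NOT t6 must be 1, so t6 = 0.
t6 = NOT t5 must be 0, so t5 = 1.
Check with A=0 B=0 C=0 D=1 E=0 F=1:
t1 = C AND E = 0 AND 0 = 0
t2 = NOT t1 = NOT 0 = 1
t3 = B OR t2 = 0 OR 1 = 1
t4 = F OR t3 = 1 OR 1 = 1
t5 = A OR t4 = 0 OR 1 = 1
t6 = NOT t5 = NOT 1 = 0
t7 = NOT t6 = NOT 0 = 1
t8 = D AND t7 = 1 AND 1 = 1
So t8 = 1 as required.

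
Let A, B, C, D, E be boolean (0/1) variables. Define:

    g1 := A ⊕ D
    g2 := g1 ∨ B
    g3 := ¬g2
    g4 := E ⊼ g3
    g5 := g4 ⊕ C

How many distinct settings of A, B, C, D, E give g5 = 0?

g5 = g4 ⊕ C must be 0, so g4 and C are equal.
Enumerating the 32 input combinations, 16 give g5 = 0 and 16 give g5 = 1.

16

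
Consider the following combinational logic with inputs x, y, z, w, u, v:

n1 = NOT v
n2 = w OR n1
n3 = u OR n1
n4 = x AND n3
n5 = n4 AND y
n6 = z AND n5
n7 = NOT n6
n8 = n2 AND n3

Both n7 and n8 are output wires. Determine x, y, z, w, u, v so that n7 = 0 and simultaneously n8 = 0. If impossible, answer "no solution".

Check with x=1 y=1 z=1 w=0 u=1 v=1:
n1 = NOT v = NOT 1 = 0
n2 = w OR n1 = 0 OR 0 = 0
n3 = u OR n1 = 1 OR 0 = 1
n4 = x AND n3 = 1 AND 1 = 1
n5 = n4 AND y = 1 AND 1 = 1
n6 = z AND n5 = 1 AND 1 = 1
n7 = NOT n6 = NOT 1 = 0
n8 = n2 AND n3 = 0 AND 1 = 0
So n7 = 0 and n8 = 0.

x=1 y=1 z=1 w=0 u=1 v=1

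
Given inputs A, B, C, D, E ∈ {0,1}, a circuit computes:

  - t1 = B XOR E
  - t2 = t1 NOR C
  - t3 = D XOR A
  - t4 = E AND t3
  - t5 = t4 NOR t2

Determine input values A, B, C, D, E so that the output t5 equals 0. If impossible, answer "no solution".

t5 = t4 NOR t2 must be 0, so at least one of t4, t2 is 1.
Check with A=0, B=1, C=1, D=1, E=1:
t1 = B XOR E = 1 XOR 1 = 0
t2 = t1 NOR C = 0 NOR 1 = 0
t3 = D XOR A = 1 XOR 0 = 1
t4 = E AND t3 = 1 AND 1 = 1
t5 = t4 NOR t2 = 1 NOR 0 = 0
So t5 = 0 as required.

A=0, B=1, C=1, D=1, E=1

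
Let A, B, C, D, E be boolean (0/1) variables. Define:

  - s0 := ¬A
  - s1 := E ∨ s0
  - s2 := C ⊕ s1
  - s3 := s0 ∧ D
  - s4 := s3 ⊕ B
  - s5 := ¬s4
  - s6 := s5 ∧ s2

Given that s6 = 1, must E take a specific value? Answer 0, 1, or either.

either

Both values of E occur among assignments with s6 = 1:
  E=0: A=0, B=0, C=0, D=0, E=0
  E=1: A=0, B=0, C=0, D=0, E=1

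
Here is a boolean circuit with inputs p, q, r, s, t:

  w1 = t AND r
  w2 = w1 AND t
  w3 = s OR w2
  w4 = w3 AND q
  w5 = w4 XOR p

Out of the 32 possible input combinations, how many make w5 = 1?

16

w5 = w4 XOR p must be 1, so w4 and p differ.
Enumerating the 32 input combinations, 16 give w5 = 1 and 16 give w5 = 0.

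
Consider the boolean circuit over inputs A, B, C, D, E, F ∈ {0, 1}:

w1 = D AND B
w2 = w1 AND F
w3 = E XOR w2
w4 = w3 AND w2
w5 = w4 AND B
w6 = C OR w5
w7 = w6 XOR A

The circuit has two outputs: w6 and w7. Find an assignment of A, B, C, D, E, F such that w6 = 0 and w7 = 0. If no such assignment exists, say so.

A=0, B=1, C=0, D=1, E=1, F=1

Check with A=0, B=1, C=0, D=1, E=1, F=1:
w1 = D AND B = 1 AND 1 = 1
w2 = w1 AND F = 1 AND 1 = 1
w3 = E XOR w2 = 1 XOR 1 = 0
w4 = w3 AND w2 = 0 AND 1 = 0
w5 = w4 AND B = 0 AND 1 = 0
w6 = C OR w5 = 0 OR 0 = 0
w7 = w6 XOR A = 0 XOR 0 = 0
So w6 = 0 and w7 = 0.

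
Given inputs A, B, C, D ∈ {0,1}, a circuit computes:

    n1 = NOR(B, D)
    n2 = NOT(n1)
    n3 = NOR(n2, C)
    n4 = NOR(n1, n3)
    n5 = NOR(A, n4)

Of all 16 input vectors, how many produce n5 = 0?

14

n5 = NOR(A, n4) must be 0, so at least one of A, n4 is 1.
Enumerating the 16 input combinations, 14 give n5 = 0 and 2 give n5 = 1.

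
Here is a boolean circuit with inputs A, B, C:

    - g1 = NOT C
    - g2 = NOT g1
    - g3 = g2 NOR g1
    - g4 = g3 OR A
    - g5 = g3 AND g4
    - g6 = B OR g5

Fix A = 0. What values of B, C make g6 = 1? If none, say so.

g6 = B OR g5 must be 1, so at least one of B, g5 is 1.
Check with A = 0 and B=1, C=1:
g1 = NOT C = NOT 1 = 0
g2 = NOT g1 = NOT 0 = 1
g3 = g2 NOR g1 = 1 NOR 0 = 0
g4 = g3 OR A = 0 OR 0 = 0
g5 = g3 AND g4 = 0 AND 0 = 0
g6 = B OR g5 = 1 OR 0 = 1
So g6 = 1.

B=1, C=1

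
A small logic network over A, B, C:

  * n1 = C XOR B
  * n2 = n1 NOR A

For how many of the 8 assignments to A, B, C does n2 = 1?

n2 = n1 NOR A must be 1, so both n1 = 0 and A = 0.
n1 = C XOR B must be 0, so C and B are equal.
Enumerating the 8 input combinations, 2 give n2 = 1 and 6 give n2 = 0.

2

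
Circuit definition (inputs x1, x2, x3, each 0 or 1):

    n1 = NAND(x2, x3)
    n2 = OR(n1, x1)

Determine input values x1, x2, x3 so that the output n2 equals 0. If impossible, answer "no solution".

Check with x1=0, x2=1, x3=1:
n1 = NAND(x2, x3) = NAND(1, 1) = 0
n2 = OR(n1, x1) = OR(0, 0) = 0
So n2 = 0 as required.

x1=0, x2=1, x3=1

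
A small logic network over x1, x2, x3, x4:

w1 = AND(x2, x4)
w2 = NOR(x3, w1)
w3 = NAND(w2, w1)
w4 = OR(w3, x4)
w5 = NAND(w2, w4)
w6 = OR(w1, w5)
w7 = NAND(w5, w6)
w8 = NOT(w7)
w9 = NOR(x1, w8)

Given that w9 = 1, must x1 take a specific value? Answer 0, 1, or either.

0

w9 = NOR(x1, w8) must be 1, so both x1 = 0 and w8 = 0.
Every assignment with w9 = 1 has x1 = 0; there are 3 such assignment(s).
  x1=0, x2=0, x3=0, x4=0
  x1=0, x2=0, x3=0, x4=1
  x1=0, x2=1, x3=0, x4=0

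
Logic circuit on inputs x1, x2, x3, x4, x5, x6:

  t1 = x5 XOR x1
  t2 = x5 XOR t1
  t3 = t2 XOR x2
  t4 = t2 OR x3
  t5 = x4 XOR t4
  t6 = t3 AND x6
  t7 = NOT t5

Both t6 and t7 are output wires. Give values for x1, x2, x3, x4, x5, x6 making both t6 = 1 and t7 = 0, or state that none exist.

x1=1, x2=0, x3=0, x4=0, x5=0, x6=1

Check with x1=1, x2=0, x3=0, x4=0, x5=0, x6=1:
t1 = x5 XOR x1 = 0 XOR 1 = 1
t2 = x5 XOR t1 = 0 XOR 1 = 1
t3 = t2 XOR x2 = 1 XOR 0 = 1
t4 = t2 OR x3 = 1 OR 0 = 1
t5 = x4 XOR t4 = 0 XOR 1 = 1
t6 = t3 AND x6 = 1 AND 1 = 1
t7 = NOT t5 = NOT 1 = 0
So t6 = 1 and t7 = 0.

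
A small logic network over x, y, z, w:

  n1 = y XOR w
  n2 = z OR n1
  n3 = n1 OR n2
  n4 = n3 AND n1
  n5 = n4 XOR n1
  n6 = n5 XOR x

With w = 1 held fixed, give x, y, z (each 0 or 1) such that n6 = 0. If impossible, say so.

n6 = n5 XOR x must be 0, so n5 and x are equal.
Check with w = 1 and x=0, y=1, z=1:
n1 = y XOR w = 1 XOR 1 = 0
n2 = z OR n1 = 1 OR 0 = 1
n3 = n1 OR n2 = 0 OR 1 = 1
n4 = n3 AND n1 = 1 AND 0 = 0
n5 = n4 XOR n1 = 0 XOR 0 = 0
n6 = n5 XOR x = 0 XOR 0 = 0
So n6 = 0.

x=0 y=1 z=1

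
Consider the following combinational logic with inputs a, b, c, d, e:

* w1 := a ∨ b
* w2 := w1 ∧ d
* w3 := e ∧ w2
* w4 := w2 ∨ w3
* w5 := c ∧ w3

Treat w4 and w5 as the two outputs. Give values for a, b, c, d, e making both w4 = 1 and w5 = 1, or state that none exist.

a=1, b=0, c=1, d=1, e=1

Check with a=1, b=0, c=1, d=1, e=1:
w1 = a ∨ b = 1 ∨ 0 = 1
w2 = w1 ∧ d = 1 ∧ 1 = 1
w3 = e ∧ w2 = 1 ∧ 1 = 1
w4 = w2 ∨ w3 = 1 ∨ 1 = 1
w5 = c ∧ w3 = 1 ∧ 1 = 1
So w4 = 1 and w5 = 1.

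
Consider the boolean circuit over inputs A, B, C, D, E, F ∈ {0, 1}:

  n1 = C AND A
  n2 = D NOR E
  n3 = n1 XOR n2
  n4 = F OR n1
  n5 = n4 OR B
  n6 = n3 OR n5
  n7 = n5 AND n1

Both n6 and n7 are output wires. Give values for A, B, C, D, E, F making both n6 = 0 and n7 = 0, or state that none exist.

Check with A=0, B=0, C=0, D=0, E=1, F=0:
n1 = C AND A = 0 AND 0 = 0
n2 = D NOR E = 0 NOR 1 = 0
n3 = n1 XOR n2 = 0 XOR 0 = 0
n4 = F OR n1 = 0 OR 0 = 0
n5 = n4 OR B = 0 OR 0 = 0
n6 = n3 OR n5 = 0 OR 0 = 0
n7 = n5 AND n1 = 0 AND 0 = 0
So n6 = 0 and n7 = 0.

A=0, B=0, C=0, D=0, E=1, F=0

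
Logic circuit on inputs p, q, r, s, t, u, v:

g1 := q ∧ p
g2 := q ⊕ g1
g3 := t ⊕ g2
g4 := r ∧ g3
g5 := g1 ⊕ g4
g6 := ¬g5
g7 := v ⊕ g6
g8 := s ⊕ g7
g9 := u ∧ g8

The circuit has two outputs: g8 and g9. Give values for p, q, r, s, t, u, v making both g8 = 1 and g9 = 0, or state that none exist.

Check with p=0, q=0, r=1, s=1, t=1, u=0, v=0:
g1 = q ∧ p = 0 ∧ 0 = 0
g2 = q ⊕ g1 = 0 ⊕ 0 = 0
g3 = t ⊕ g2 = 1 ⊕ 0 = 1
g4 = r ∧ g3 = 1 ∧ 1 = 1
g5 = g1 ⊕ g4 = 0 ⊕ 1 = 1
g6 = ¬g5 = ¬1 = 0
g7 = v ⊕ g6 = 0 ⊕ 0 = 0
g8 = s ⊕ g7 = 1 ⊕ 0 = 1
g9 = u ∧ g8 = 0 ∧ 1 = 0
So g8 = 1 and g9 = 0.

p=0, q=0, r=1, s=1, t=1, u=0, v=0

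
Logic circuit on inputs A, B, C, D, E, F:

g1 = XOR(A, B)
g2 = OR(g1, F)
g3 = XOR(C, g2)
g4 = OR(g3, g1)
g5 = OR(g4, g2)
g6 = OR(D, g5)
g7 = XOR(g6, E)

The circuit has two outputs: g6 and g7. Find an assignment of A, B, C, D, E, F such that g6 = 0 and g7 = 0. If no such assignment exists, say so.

A=0, B=0, C=0, D=0, E=0, F=0

Check with A=0, B=0, C=0, D=0, E=0, F=0:
g1 = XOR(A, B) = XOR(0, 0) = 0
g2 = OR(g1, F) = OR(0, 0) = 0
g3 = XOR(C, g2) = XOR(0, 0) = 0
g4 = OR(g3, g1) = OR(0, 0) = 0
g5 = OR(g4, g2) = OR(0, 0) = 0
g6 = OR(D, g5) = OR(0, 0) = 0
g7 = XOR(g6, E) = XOR(0, 0) = 0
So g6 = 0 and g7 = 0.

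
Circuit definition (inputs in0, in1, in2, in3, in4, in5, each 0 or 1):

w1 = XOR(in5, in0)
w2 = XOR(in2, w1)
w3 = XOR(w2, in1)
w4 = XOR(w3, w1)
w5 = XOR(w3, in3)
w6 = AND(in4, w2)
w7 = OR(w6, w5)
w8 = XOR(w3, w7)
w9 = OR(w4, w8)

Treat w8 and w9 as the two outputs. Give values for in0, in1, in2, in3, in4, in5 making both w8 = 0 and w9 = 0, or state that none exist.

in0=0, in1=0, in2=0, in3=0, in4=0, in5=1

Check with in0=0, in1=0, in2=0, in3=0, in4=0, in5=1:
w1 = XOR(in5, in0) = XOR(1, 0) = 1
w2 = XOR(in2, w1) = XOR(0, 1) = 1
w3 = XOR(w2, in1) = XOR(1, 0) = 1
w4 = XOR(w3, w1) = XOR(1, 1) = 0
w5 = XOR(w3, in3) = XOR(1, 0) = 1
w6 = AND(in4, w2) = AND(0, 1) = 0
w7 = OR(w6, w5) = OR(0, 1) = 1
w8 = XOR(w3, w7) = XOR(1, 1) = 0
w9 = OR(w4, w8) = OR(0, 0) = 0
So w8 = 0 and w9 = 0.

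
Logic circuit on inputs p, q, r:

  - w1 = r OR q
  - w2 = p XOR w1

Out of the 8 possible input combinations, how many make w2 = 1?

4

w2 = p XOR w1 must be 1, so p and w1 differ.
Enumerating the 8 input combinations, 4 give w2 = 1 and 4 give w2 = 0.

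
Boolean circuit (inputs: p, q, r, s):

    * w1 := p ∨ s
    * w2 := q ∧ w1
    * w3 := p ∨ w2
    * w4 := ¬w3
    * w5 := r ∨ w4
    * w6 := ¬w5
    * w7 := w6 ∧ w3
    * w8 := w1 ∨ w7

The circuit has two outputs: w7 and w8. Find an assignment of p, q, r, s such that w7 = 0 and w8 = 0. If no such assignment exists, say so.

Check with p=0, q=1, r=0, s=0:
w1 = p ∨ s = 0 ∨ 0 = 0
w2 = q ∧ w1 = 1 ∧ 0 = 0
w3 = p ∨ w2 = 0 ∨ 0 = 0
w4 = ¬w3 = ¬0 = 1
w5 = r ∨ w4 = 0 ∨ 1 = 1
w6 = ¬w5 = ¬1 = 0
w7 = w6 ∧ w3 = 0 ∧ 0 = 0
w8 = w1 ∨ w7 = 0 ∨ 0 = 0
So w7 = 0 and w8 = 0.

p=0, q=1, r=0, s=0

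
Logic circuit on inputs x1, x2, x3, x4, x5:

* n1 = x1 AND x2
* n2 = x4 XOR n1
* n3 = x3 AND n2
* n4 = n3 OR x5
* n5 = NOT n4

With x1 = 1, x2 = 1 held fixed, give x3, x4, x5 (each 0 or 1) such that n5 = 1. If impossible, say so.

Check with x1 = 1, x2 = 1 and x3=1, x4=1, x5=0:
n1 = x1 AND x2 = 1 AND 1 = 1
n2 = x4 XOR n1 = 1 XOR 1 = 0
n3 = x3 AND n2 = 1 AND 0 = 0
n4 = n3 OR x5 = 0 OR 0 = 0
n5 = NOT n4 = NOT 0 = 1
So n5 = 1.

x3=1, x4=1, x5=0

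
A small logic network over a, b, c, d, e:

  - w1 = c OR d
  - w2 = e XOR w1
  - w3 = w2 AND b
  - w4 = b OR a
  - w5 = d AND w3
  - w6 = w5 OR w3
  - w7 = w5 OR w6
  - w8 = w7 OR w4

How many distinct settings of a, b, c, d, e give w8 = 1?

w8 = w7 OR w4 must be 1, so at least one of w7, w4 is 1.
Enumerating the 32 input combinations, 24 give w8 = 1 and 8 give w8 = 0.

24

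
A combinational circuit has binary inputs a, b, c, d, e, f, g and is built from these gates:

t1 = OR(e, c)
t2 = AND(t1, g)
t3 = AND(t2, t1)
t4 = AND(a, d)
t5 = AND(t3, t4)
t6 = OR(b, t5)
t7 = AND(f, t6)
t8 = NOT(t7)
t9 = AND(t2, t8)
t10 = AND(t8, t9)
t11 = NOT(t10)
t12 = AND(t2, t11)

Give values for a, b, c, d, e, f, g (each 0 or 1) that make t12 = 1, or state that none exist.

t12 = AND(t2, t11) must be 1, so both t2 = 1 and t11 = 1.
t2 = AND(t1, g) must be 1, so both t1 = 1 and g = 1.
t11 = NOT(t10) must be 1, so t10 = 0.
Check with a=1 b=1 c=1 d=0 e=1 f=1 g=1:
t1 = OR(e, c) = OR(1, 1) = 1
t2 = AND(t1, g) = AND(1, 1) = 1
t3 = AND(t2, t1) = AND(1, 1) = 1
t4 = AND(a, d) = AND(1, 0) = 0
t5 = AND(t3, t4) = AND(1, 0) = 0
t6 = OR(b, t5) = OR(1, 0) = 1
t7 = AND(f, t6) = AND(1, 1) = 1
t8 = NOT(t7) = NOT 1 = 0
t9 = AND(t2, t8) = AND(1, 0) = 0
t10 = AND(t8, t9) = AND(0, 0) = 0
t11 = NOT(t10) = NOT 0 = 1
t12 = AND(t2, t11) = AND(1, 1) = 1
So t12 = 1 as required.

a=1 b=1 c=1 d=0 e=1 f=1 g=1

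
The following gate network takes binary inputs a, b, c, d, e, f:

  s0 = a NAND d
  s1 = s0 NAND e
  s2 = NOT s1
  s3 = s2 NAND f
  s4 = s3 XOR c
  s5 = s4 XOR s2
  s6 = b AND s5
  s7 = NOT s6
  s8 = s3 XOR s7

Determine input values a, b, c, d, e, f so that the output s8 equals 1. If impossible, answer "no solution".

a=1, b=0, c=1, d=0, e=1, f=1

Check with a=1, b=0, c=1, d=0, e=1, f=1:
s0 = a NAND d = 1 NAND 0 = 1
s1 = s0 NAND e = 1 NAND 1 = 0
s2 = NOT s1 = NOT 0 = 1
s3 = s2 NAND f = 1 NAND 1 = 0
s4 = s3 XOR c = 0 XOR 1 = 1
s5 = s4 XOR s2 = 1 XOR 1 = 0
s6 = b AND s5 = 0 AND 0 = 0
s7 = NOT s6 = NOT 0 = 1
s8 = s3 XOR s7 = 0 XOR 1 = 1
So s8 = 1 as required.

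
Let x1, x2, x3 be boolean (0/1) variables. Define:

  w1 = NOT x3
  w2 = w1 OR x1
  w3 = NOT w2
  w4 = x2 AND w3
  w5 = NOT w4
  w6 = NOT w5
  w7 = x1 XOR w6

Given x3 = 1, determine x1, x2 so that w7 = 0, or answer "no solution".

Check with x3 = 1 and x1=0, x2=0:
w1 = NOT x3 = NOT 1 = 0
w2 = w1 OR x1 = 0 OR 0 = 0
w3 = NOT w2 = NOT 0 = 1
w4 = x2 AND w3 = 0 AND 1 = 0
w5 = NOT w4 = NOT 0 = 1
w6 = NOT w5 = NOT 1 = 0
w7 = x1 XOR w6 = 0 XOR 0 = 0
So w7 = 0.

x1=0 x2=0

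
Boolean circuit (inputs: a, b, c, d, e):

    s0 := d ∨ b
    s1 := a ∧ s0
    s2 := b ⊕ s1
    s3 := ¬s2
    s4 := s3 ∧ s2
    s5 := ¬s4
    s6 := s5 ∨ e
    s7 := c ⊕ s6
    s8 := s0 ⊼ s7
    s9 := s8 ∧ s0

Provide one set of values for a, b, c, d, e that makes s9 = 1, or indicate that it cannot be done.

a=0, b=1, c=1, d=1, e=0

s9 = s8 ∧ s0 must be 1, so both s8 = 1 and s0 = 1.
s8 = s0 ⊼ s7 must be 1, so at least one of s0, s7 is 0.
s0 = d ∨ b must be 1, so at least one of d, b is 1.
Check with a=0, b=1, c=1, d=1, e=0:
s0 = d ∨ b = 1 ∨ 1 = 1
s1 = a ∧ s0 = 0 ∧ 1 = 0
s2 = b ⊕ s1 = 1 ⊕ 0 = 1
s3 = ¬s2 = ¬1 = 0
s4 = s3 ∧ s2 = 0 ∧ 1 = 0
s5 = ¬s4 = ¬0 = 1
s6 = s5 ∨ e = 1 ∨ 0 = 1
s7 = c ⊕ s6 = 1 ⊕ 1 = 0
s8 = s0 ⊼ s7 = 1 ⊼ 0 = 1
s9 = s8 ∧ s0 = 1 ∧ 1 = 1
So s9 = 1 as required.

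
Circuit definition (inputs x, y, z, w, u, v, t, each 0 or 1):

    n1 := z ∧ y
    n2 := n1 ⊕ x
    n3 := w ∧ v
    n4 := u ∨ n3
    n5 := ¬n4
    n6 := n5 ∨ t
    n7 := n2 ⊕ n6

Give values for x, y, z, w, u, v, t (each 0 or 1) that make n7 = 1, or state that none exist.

x=1, y=0, z=1, w=1, u=0, v=1, t=0

n7 = n2 ⊕ n6 must be 1, so n2 and n6 differ.
Check with x=1, y=0, z=1, w=1, u=0, v=1, t=0:
n1 = z ∧ y = 1 ∧ 0 = 0
n2 = n1 ⊕ x = 0 ⊕ 1 = 1
n3 = w ∧ v = 1 ∧ 1 = 1
n4 = u ∨ n3 = 0 ∨ 1 = 1
n5 = ¬n4 = ¬1 = 0
n6 = n5 ∨ t = 0 ∨ 0 = 0
n7 = n2 ⊕ n6 = 1 ⊕ 0 = 1
So n7 = 1 as required.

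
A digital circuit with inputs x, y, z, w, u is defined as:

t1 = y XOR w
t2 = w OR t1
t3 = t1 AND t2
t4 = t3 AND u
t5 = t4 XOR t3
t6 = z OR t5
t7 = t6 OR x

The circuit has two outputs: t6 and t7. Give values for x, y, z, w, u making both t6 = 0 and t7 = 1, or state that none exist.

Check with x=1, y=1, z=0, w=1, u=0:
t1 = y XOR w = 1 XOR 1 = 0
t2 = w OR t1 = 1 OR 0 = 1
t3 = t1 AND t2 = 0 AND 1 = 0
t4 = t3 AND u = 0 AND 0 = 0
t5 = t4 XOR t3 = 0 XOR 0 = 0
t6 = z OR t5 = 0 OR 0 = 0
t7 = t6 OR x = 0 OR 1 = 1
So t6 = 0 and t7 = 1.

x=1, y=1, z=0, w=1, u=0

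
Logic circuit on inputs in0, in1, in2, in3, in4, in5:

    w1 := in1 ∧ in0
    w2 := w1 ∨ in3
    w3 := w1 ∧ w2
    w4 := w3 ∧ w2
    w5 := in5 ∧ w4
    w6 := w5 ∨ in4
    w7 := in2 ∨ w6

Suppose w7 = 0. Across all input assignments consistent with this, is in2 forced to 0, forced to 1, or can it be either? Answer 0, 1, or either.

w7 = in2 ∨ w6 must be 0, so both in2 = 0 and w6 = 0.
Every assignment with w7 = 0 has in2 = 0; there are 14 such assignment(s).

0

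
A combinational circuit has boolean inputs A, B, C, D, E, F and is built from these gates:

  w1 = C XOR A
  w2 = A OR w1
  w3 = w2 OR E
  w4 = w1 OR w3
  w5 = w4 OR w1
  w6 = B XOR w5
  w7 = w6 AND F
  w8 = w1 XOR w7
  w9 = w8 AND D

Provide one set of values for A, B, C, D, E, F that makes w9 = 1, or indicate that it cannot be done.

A=0, B=1, C=0, D=1, E=0, F=1

w9 = w8 AND D must be 1, so both w8 = 1 and D = 1.
w8 = w1 XOR w7 must be 1, so w1 and w7 differ.
Check with A=0, B=1, C=0, D=1, E=0, F=1:
w1 = C XOR A = 0 XOR 0 = 0
w2 = A OR w1 = 0 OR 0 = 0
w3 = w2 OR E = 0 OR 0 = 0
w4 = w1 OR w3 = 0 OR 0 = 0
w5 = w4 OR w1 = 0 OR 0 = 0
w6 = B XOR w5 = 1 XOR 0 = 1
w7 = w6 AND F = 1 AND 1 = 1
w8 = w1 XOR w7 = 0 XOR 1 = 1
w9 = w8 AND D = 1 AND 1 = 1
So w9 = 1 as required.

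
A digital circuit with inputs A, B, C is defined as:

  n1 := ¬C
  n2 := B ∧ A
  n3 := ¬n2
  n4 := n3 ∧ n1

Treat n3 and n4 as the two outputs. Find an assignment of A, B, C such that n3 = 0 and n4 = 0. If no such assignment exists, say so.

A=1 B=1 C=0

Check with A=1 B=1 C=0:
n1 = ¬C = ¬0 = 1
n2 = B ∧ A = 1 ∧ 1 = 1
n3 = ¬n2 = ¬1 = 0
n4 = n3 ∧ n1 = 0 ∧ 1 = 0
So n3 = 0 and n4 = 0.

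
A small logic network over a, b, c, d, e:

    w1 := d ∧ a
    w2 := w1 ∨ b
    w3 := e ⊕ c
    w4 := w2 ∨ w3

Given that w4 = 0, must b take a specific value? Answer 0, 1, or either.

w4 = w2 ∨ w3 must be 0, so both w2 = 0 and w3 = 0.
w2 = w1 ∨ b must be 0, so both w1 = 0 and b = 0.
Every assignment with w4 = 0 has b = 0; there are 6 such assignment(s).

0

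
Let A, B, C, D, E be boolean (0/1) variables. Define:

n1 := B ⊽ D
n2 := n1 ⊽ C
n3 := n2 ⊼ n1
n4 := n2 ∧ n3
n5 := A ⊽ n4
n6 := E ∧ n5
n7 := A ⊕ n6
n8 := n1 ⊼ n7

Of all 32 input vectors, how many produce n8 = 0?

6

n8 = n1 ⊼ n7 must be 0, so both n1 = 1 and n7 = 1.
n1 = B ⊽ D must be 1, so both B = 0 and D = 0.
Satisfying assignments:
  A=0, B=0, C=0, D=0, E=1
  A=0, B=0, C=1, D=0, E=1
  A=1, B=0, C=0, D=0, E=0
  A=1, B=0, C=0, D=0, E=1
  A=1, B=0, C=1, D=0, E=0
  A=1, B=0, C=1, D=0, E=1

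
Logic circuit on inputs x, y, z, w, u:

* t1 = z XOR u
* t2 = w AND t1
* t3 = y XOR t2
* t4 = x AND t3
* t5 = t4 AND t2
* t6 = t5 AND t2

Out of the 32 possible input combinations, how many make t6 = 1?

t6 = t5 AND t2 must be 1, so both t5 = 1 and t2 = 1.
Satisfying assignments:
  x=1, y=0, z=0, w=1, u=1
  x=1, y=0, z=1, w=1, u=0

2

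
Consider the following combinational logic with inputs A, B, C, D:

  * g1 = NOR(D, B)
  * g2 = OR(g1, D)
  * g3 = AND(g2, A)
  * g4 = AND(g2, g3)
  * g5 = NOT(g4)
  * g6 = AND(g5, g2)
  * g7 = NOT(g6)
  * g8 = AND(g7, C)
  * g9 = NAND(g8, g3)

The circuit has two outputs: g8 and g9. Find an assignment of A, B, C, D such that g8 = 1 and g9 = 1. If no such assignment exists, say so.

A=1, B=1, C=1, D=0

Check with A=1, B=1, C=1, D=0:
g1 = NOR(D, B) = NOR(0, 1) = 0
g2 = OR(g1, D) = OR(0, 0) = 0
g3 = AND(g2, A) = AND(0, 1) = 0
g4 = AND(g2, g3) = AND(0, 0) = 0
g5 = NOT(g4) = NOT 0 = 1
g6 = AND(g5, g2) = AND(1, 0) = 0
g7 = NOT(g6) = NOT 0 = 1
g8 = AND(g7, C) = AND(1, 1) = 1
g9 = NAND(g8, g3) = NAND(1, 0) = 1
So g8 = 1 and g9 = 1.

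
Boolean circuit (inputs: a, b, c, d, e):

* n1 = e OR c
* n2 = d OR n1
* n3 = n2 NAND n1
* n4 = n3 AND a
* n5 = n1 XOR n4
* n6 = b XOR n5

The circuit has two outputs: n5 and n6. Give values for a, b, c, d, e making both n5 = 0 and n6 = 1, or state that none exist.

a=0, b=1, c=0, d=0, e=0

Check with a=0, b=1, c=0, d=0, e=0:
n1 = e OR c = 0 OR 0 = 0
n2 = d OR n1 = 0 OR 0 = 0
n3 = n2 NAND n1 = 0 NAND 0 = 1
n4 = n3 AND a = 1 AND 0 = 0
n5 = n1 XOR n4 = 0 XOR 0 = 0
n6 = b XOR n5 = 1 XOR 0 = 1
So n5 = 0 and n6 = 1.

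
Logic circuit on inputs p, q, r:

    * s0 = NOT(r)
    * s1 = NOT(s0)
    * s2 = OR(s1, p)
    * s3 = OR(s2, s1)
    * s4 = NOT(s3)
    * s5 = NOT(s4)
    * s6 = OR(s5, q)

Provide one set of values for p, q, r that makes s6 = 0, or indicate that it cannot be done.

s6 = OR(s5, q) must be 0, so both s5 = 0 and q = 0.
s5 = NOT(s4) must be 0, so s4 = 1.
s4 = NOT(s3) must be 1, so s3 = 0.
Check with p=0, q=0, r=0:
s0 = NOT(r) = NOT 0 = 1
s1 = NOT(s0) = NOT 1 = 0
s2 = OR(s1, p) = OR(0, 0) = 0
s3 = OR(s2, s1) = OR(0, 0) = 0
s4 = NOT(s3) = NOT 0 = 1
s5 = NOT(s4) = NOT 1 = 0
s6 = OR(s5, q) = OR(0, 0) = 0
So s6 = 0 as required.

p=0, q=0, r=0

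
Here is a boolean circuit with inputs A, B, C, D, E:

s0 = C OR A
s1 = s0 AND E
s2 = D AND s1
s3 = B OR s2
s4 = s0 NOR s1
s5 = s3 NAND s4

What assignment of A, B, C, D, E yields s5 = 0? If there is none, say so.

A=0, B=1, C=0, D=0, E=0

s5 = s3 NAND s4 must be 0, so both s3 = 1 and s4 = 1.
Check with A=0, B=1, C=0, D=0, E=0:
s0 = C OR A = 0 OR 0 = 0
s1 = s0 AND E = 0 AND 0 = 0
s2 = D AND s1 = 0 AND 0 = 0
s3 = B OR s2 = 1 OR 0 = 1
s4 = s0 NOR s1 = 0 NOR 0 = 1
s5 = s3 NAND s4 = 1 NAND 1 = 0
So s5 = 0 as required.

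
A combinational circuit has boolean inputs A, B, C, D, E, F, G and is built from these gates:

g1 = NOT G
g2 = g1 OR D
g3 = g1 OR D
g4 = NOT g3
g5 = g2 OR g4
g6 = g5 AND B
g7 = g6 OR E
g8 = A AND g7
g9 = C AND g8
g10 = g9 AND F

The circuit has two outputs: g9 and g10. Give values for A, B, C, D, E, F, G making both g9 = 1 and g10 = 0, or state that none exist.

Check with A=1, B=0, C=1, D=0, E=1, F=0, G=0:
g1 = NOT G = NOT 0 = 1
g2 = g1 OR D = 1 OR 0 = 1
g3 = g1 OR D = 1 OR 0 = 1
g4 = NOT g3 = NOT 1 = 0
g5 = g2 OR g4 = 1 OR 0 = 1
g6 = g5 AND B = 1 AND 0 = 0
g7 = g6 OR E = 0 OR 1 = 1
g8 = A AND g7 = 1 AND 1 = 1
g9 = C AND g8 = 1 AND 1 = 1
g10 = g9 AND F = 1 AND 0 = 0
So g9 = 1 and g10 = 0.

A=1, B=0, C=1, D=0, E=1, F=0, G=0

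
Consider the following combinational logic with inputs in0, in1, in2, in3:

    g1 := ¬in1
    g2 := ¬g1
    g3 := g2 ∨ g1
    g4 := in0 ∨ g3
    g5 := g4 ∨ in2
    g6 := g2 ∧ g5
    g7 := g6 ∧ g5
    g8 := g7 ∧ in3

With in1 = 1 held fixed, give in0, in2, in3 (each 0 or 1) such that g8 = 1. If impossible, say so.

g8 = g7 ∧ in3 must be 1, so both g7 = 1 and in3 = 1.
g7 = g6 ∧ g5 must be 1, so both g6 = 1 and g5 = 1.
Check with in1 = 1 and in0=1, in2=1, in3=1:
g1 = ¬in1 = ¬1 = 0
g2 = ¬g1 = ¬0 = 1
g3 = g2 ∨ g1 = 1 ∨ 0 = 1
g4 = in0 ∨ g3 = 1 ∨ 1 = 1
g5 = g4 ∨ in2 = 1 ∨ 1 = 1
g6 = g2 ∧ g5 = 1 ∧ 1 = 1
g7 = g6 ∧ g5 = 1 ∧ 1 = 1
g8 = g7 ∧ in3 = 1 ∧ 1 = 1
So g8 = 1.

in0=1 in2=1 in3=1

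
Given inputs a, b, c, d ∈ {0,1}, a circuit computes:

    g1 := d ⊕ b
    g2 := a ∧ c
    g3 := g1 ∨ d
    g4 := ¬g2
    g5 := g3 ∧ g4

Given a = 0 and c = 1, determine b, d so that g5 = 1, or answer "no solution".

b=1, d=0

Check with a = 0 and c = 1 and b=1, d=0:
g1 = d ⊕ b = 0 ⊕ 1 = 1
g2 = a ∧ c = 0 ∧ 1 = 0
g3 = g1 ∨ d = 1 ∨ 0 = 1
g4 = ¬g2 = ¬0 = 1
g5 = g3 ∧ g4 = 1 ∧ 1 = 1
So g5 = 1.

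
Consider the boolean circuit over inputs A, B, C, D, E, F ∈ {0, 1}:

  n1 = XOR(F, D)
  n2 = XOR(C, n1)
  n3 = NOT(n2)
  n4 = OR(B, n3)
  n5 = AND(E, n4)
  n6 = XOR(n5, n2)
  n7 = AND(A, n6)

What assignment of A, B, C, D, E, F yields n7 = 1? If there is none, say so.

n7 = AND(A, n6) must be 1, so both A = 1 and n6 = 1.
Check with A=1 B=0 C=1 D=1 E=0 F=1:
n1 = XOR(F, D) = XOR(1, 1) = 0
n2 = XOR(C, n1) = XOR(1, 0) = 1
n3 = NOT(n2) = NOT 1 = 0
n4 = OR(B, n3) = OR(0, 0) = 0
n5 = AND(E, n4) = AND(0, 0) = 0
n6 = XOR(n5, n2) = XOR(0, 1) = 1
n7 = AND(A, n6) = AND(1, 1) = 1
So n7 = 1 as required.

A=1 B=0 C=1 D=1 E=0 F=1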